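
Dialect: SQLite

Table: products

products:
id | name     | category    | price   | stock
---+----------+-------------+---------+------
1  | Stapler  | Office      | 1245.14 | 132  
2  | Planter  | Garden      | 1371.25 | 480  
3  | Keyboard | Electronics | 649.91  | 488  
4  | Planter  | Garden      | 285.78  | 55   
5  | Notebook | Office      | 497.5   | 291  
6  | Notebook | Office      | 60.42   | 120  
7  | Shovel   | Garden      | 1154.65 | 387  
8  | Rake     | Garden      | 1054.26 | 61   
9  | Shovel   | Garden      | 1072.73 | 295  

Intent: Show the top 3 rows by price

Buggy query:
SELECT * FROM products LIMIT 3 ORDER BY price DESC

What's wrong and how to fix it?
Bug: ORDER BY cannot follow LIMIT; LIMIT is the final clause

Fix: Swap the clauses: ORDER BY first, then LIMIT

Corrected query:
SELECT * FROM products ORDER BY price DESC LIMIT 3

Result:
id | name    | category | price   | stock
---+---------+----------+---------+------
2  | Planter | Garden   | 1371.25 | 480  
1  | Stapler | Office   | 1245.14 | 132  
7  | Shovel  | Garden   | 1154.65 | 387  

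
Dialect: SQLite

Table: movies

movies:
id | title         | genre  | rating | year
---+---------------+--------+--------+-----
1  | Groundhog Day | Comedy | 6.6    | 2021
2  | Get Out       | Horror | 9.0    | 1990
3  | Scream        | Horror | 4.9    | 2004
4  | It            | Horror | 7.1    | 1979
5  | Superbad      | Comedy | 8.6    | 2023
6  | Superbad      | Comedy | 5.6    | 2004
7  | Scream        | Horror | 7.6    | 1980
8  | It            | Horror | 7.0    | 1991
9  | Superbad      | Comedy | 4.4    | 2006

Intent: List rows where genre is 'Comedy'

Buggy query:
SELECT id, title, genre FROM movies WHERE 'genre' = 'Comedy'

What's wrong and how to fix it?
Bug: 'genre' in single quotes is a string literal, not the column; the comparison is literal-vs-literal and never true

Fix: Reference the column as genre without single quotes

Corrected query:
SELECT id, title, genre FROM movies WHERE genre = 'Comedy'

Result:
id | title         | genre 
---+---------------+-------
1  | Groundhog Day | Comedy
5  | Superbad      | Comedy
6  | Superbad      | Comedy
9  | Superbad      | Comedy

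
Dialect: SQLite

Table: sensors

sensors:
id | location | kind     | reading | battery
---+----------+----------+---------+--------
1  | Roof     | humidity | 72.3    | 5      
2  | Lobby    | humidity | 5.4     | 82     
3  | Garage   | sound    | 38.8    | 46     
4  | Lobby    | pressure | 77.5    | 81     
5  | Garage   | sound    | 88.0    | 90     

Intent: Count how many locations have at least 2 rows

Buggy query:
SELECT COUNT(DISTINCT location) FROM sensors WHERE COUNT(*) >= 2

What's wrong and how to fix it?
Bug: COUNT(*) cannot appear in WHERE; the per-group count doesn't exist yet

Fix: Use a subquery that GROUPs and filters with HAVING, then count its rows

Corrected query:
SELECT COUNT(*) FROM (SELECT location FROM sensors GROUP BY location HAVING COUNT(*) >= 2)

Result:
COUNT(*)
--------
2       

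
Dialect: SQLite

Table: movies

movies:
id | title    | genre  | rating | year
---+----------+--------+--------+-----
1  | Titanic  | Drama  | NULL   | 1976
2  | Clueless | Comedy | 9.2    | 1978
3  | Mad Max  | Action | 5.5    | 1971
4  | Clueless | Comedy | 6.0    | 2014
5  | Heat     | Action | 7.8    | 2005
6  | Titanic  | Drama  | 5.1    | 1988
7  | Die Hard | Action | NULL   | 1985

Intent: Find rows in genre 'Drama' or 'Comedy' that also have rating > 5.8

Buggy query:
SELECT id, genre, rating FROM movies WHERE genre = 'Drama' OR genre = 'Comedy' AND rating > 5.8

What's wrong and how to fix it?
Bug: Without parentheses, AND is evaluated before OR, so the rating filter only applies to the 'Comedy' branch

Fix: Group the OR with parentheses (or use IN), then AND the threshold

Corrected query:
SELECT id, genre, rating FROM movies WHERE (genre = 'Drama' OR genre = 'Comedy') AND rating > 5.8

Result:
id | genre  | rating
---+--------+-------
2  | Comedy | 9.2   
4  | Comedy | 6     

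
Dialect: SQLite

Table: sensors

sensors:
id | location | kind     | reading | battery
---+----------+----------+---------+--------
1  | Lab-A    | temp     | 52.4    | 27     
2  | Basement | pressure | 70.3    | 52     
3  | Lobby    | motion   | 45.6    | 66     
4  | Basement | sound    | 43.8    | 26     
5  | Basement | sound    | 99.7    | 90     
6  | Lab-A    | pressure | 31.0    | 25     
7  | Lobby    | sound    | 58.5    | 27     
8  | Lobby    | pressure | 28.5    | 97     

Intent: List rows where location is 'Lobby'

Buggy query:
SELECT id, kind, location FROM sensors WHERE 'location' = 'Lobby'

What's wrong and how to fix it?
Bug: 'location' in single quotes is a string literal, not the column; the comparison is literal-vs-literal and never true

Fix: Remove the quotes around the column name (or use double quotes for an identifier)

Corrected query:
SELECT id, kind, location FROM sensors WHERE location = 'Lobby'

Result:
id | kind     | location
---+----------+---------
3  | motion   | Lobby   
7  | sound    | Lobby   
8  | pressure | Lobby   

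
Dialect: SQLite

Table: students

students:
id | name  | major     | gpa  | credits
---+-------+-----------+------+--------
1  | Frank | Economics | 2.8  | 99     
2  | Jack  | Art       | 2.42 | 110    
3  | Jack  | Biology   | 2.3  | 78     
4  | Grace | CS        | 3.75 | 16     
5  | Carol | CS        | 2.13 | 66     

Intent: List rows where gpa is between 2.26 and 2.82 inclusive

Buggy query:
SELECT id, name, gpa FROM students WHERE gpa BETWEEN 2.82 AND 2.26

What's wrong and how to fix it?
Bug: BETWEEN expects the lower bound first; with 2.82 AND 2.26 the range is empty

Fix: Swap the bounds so the smaller value comes first

Corrected query:
SELECT id, name, gpa FROM students WHERE gpa BETWEEN 2.26 AND 2.82

Result:
id | name  | gpa 
---+-------+-----
1  | Frank | 2.8 
2  | Jack  | 2.42
3  | Jack  | 2.3 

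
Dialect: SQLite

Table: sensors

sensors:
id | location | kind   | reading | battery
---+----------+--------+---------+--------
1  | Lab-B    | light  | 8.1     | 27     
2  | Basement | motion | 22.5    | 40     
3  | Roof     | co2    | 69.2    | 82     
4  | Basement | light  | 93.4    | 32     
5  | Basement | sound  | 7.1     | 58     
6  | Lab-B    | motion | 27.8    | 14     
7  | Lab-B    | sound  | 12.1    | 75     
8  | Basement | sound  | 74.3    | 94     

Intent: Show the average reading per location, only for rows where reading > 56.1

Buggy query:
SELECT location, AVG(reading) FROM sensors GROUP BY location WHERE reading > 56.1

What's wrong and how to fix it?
Bug: Row-level WHERE must come before GROUP BY in the clause order

Fix: Move the WHERE clause before GROUP BY

Corrected query:
SELECT location, AVG(reading) FROM sensors WHERE reading > 56.1 GROUP BY location

Result:
location | AVG(reading)
---------+-------------
Basement | 83.85       
Roof     | 69.2        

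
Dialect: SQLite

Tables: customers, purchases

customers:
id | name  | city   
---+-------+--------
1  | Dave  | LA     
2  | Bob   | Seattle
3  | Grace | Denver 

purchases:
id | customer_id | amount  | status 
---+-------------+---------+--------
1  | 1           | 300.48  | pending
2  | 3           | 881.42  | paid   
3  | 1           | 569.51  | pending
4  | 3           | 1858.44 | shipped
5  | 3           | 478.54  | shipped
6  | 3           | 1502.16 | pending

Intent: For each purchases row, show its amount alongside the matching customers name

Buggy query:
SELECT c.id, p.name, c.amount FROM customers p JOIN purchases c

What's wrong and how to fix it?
Bug: JOIN with no ON clause produces a cartesian product; every purchases row pairs with every customers row

Fix: Specify the join condition linking the foreign key to the parent id

Corrected query:
SELECT c.id, p.name, c.amount FROM customers p JOIN purchases c ON c.customer_id = p.id

Result:
id | name  | amount 
---+-------+--------
1  | Dave  | 300.48 
2  | Grace | 881.42 
3  | Dave  | 569.51 
4  | Grace | 1858.44
5  | Grace | 478.54 
6  | Grace | 1502.16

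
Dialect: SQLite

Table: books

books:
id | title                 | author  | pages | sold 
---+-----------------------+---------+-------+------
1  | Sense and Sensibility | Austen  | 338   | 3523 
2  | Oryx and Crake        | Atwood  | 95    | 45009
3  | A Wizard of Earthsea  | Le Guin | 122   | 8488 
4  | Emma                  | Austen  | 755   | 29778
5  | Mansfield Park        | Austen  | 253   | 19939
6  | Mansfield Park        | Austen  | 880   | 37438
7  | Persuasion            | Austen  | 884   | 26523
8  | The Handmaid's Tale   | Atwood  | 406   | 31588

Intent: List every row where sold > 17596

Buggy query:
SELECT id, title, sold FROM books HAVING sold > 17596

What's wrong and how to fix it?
Bug: This is a non-aggregate query (no GROUP BY, no aggregates), so in SQLite the HAVING clause is invalid here; a row-level condition belongs in WHERE

Fix: Use WHERE for row-level filtering

Corrected query:
SELECT id, title, sold FROM books WHERE sold > 17596

Result:
id | title               | sold 
---+---------------------+------
2  | Oryx and Crake      | 45009
4  | Emma                | 29778
5  | Mansfield Park      | 19939
6  | Mansfield Park      | 37438
7  | Persuasion          | 26523
8  | The Handmaid's Tale | 31588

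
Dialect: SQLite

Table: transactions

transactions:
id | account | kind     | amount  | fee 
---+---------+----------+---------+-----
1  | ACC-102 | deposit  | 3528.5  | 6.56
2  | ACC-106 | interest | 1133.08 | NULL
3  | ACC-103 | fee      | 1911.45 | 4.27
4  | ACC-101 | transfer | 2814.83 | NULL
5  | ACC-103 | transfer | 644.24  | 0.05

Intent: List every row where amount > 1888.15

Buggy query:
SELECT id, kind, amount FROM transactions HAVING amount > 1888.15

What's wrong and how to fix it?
Bug: HAVING filters the output of aggregation, but this query has no GROUP BY and no aggregate functions, so SQLite rejects it (HAVING clause on a non-aggregate query); the condition here is per row

Fix: Replace HAVING with WHERE since the condition applies to individual rows

Corrected query:
SELECT id, kind, amount FROM transactions WHERE amount > 1888.15

Result:
id | kind     | amount 
---+----------+--------
1  | deposit  | 3528.5 
3  | fee      | 1911.45
4  | transfer | 2814.83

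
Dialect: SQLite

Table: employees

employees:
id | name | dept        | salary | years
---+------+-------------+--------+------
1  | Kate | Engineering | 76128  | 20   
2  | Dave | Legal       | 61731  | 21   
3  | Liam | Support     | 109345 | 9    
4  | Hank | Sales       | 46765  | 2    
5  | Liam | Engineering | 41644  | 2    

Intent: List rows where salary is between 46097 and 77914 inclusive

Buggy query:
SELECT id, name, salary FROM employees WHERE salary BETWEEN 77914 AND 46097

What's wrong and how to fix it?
Bug: The bounds are reversed; BETWEEN a AND b requires a <= b to match anything

Fix: Write BETWEEN 46097 AND 77914

Corrected query:
SELECT id, name, salary FROM employees WHERE salary BETWEEN 46097 AND 77914

Result:
id | name | salary
---+------+-------
1  | Kate | 76128 
2  | Dave | 61731 
4  | Hank | 46765 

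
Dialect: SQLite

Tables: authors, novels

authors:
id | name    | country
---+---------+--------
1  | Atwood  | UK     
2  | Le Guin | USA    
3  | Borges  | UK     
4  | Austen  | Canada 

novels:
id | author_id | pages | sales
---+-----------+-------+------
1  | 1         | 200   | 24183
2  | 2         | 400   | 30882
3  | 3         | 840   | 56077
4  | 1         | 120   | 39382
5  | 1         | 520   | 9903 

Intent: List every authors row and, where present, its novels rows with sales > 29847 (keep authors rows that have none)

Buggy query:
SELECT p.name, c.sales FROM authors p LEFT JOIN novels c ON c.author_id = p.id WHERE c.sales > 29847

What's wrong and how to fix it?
Bug: A WHERE condition on the right-hand table after LEFT JOIN drops unmatched parents

Fix: Put 'c.sales > 29847' in the JOIN's ON clause instead of WHERE

Corrected query:
SELECT p.name, c.sales FROM authors p LEFT JOIN novels c ON c.author_id = p.id AND c.sales > 29847

Result:
name    | sales
--------+------
Atwood  | 39382
Le Guin | 30882
Borges  | 56077
Austen  | NULL 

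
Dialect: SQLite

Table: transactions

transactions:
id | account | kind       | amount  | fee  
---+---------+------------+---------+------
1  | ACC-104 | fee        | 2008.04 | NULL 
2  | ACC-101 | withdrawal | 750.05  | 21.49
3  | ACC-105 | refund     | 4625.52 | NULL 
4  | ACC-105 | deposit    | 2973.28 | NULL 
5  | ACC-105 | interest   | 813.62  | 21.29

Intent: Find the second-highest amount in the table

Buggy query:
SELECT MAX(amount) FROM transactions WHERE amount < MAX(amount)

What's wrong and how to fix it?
Bug: MAX(amount) on the right of the comparison is an aggregate-in-WHERE error

Fix: Compute the overall MAX in a subquery, then take MAX of rows below it

Corrected query:
SELECT MAX(amount) FROM transactions WHERE amount < (SELECT MAX(amount) FROM transactions)

Result:
MAX(amount)
-----------
2973.28    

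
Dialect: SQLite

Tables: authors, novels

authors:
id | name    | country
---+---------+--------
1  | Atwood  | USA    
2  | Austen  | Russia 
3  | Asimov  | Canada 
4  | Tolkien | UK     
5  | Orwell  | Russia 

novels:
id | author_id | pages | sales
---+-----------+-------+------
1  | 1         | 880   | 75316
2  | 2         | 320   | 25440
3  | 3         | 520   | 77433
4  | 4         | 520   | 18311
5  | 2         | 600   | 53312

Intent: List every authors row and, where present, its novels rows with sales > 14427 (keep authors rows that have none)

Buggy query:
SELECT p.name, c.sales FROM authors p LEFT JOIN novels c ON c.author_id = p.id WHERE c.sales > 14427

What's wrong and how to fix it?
Bug: A WHERE condition on the right-hand table after LEFT JOIN drops unmatched parents

Fix: Put 'c.sales > 14427' in the JOIN's ON clause instead of WHERE

Corrected query:
SELECT p.name, c.sales FROM authors p LEFT JOIN novels c ON c.author_id = p.id AND c.sales > 14427

Result:
name    | sales
--------+------
Atwood  | 75316
Austen  | 25440
Austen  | 53312
Asimov  | 77433
Tolkien | 18311
Orwell  | NULL 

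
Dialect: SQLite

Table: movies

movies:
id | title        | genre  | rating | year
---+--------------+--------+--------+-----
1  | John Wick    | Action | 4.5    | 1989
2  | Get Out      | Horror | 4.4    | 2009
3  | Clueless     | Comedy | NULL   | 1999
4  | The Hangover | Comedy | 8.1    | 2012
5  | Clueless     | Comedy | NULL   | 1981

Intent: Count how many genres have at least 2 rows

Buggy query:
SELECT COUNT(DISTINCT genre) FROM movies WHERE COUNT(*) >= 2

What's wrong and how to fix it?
Bug: COUNT(*) cannot appear in WHERE; the per-group count doesn't exist yet

Fix: Group first with HAVING COUNT(*) >= 2, then COUNT the resulting groups

Corrected query:
SELECT COUNT(*) FROM (SELECT genre FROM movies GROUP BY genre HAVING COUNT(*) >= 2)

Result:
COUNT(*)
--------
1       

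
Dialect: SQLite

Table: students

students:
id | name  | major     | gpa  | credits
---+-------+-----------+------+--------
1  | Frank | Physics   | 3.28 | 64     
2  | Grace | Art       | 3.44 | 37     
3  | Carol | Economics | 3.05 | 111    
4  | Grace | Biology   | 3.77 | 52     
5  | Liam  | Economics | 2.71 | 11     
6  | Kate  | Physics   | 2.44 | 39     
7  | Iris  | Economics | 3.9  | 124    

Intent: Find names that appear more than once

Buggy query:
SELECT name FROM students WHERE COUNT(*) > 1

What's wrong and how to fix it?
Bug: WHERE can't reference COUNT(*); aggregates are computed after WHERE

Fix: GROUP BY name, then filter groups with HAVING COUNT(*) > 1

Corrected query:
SELECT name FROM students GROUP BY name HAVING COUNT(*) > 1

Result:
name 
-----
Grace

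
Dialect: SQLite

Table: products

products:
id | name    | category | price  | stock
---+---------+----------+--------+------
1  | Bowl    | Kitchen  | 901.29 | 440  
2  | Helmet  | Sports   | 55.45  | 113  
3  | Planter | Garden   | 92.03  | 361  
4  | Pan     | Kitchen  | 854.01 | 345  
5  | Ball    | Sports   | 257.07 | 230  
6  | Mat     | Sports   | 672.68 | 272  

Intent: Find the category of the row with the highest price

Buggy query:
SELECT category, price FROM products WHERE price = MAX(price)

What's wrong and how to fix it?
Bug: WHERE is evaluated per row; an aggregate over the whole table isn't defined there

Fix: Wrap MAX in a scalar subquery so WHERE compares against a single value

Corrected query:
SELECT category, price FROM products WHERE price = (SELECT MAX(price) FROM products)

Result:
category | price 
---------+-------
Kitchen  | 901.29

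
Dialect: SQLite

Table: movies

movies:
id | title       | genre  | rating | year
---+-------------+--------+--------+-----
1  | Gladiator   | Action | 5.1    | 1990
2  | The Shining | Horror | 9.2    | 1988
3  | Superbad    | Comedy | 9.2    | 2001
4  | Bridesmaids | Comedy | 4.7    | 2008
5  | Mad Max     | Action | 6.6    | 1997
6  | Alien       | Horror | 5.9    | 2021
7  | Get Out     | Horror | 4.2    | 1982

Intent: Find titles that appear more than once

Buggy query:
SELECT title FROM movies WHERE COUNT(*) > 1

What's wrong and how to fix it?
Bug: COUNT(*) is an aggregate and cannot be used in WHERE

Fix: Group first, then use HAVING for the count condition

Corrected query:
SELECT title FROM movies GROUP BY title HAVING COUNT(*) > 1

Result:
(no rows)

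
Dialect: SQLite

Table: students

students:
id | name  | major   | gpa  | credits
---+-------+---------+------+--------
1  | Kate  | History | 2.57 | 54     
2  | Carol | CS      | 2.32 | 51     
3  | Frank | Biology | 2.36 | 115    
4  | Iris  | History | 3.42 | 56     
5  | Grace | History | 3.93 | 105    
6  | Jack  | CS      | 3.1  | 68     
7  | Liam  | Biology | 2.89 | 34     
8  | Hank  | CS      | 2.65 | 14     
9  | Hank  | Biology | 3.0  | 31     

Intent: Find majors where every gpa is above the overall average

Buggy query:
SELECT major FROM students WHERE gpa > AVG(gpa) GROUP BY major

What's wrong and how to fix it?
Bug: AVG() is an aggregate; it can't sit directly in WHERE

Fix: Use a subquery for AVG and a HAVING MIN(...) filter so the condition holds for every row in the group

Corrected query:
SELECT major FROM students GROUP BY major HAVING MIN(gpa) > (SELECT AVG(gpa) FROM students)

Result:
(no rows)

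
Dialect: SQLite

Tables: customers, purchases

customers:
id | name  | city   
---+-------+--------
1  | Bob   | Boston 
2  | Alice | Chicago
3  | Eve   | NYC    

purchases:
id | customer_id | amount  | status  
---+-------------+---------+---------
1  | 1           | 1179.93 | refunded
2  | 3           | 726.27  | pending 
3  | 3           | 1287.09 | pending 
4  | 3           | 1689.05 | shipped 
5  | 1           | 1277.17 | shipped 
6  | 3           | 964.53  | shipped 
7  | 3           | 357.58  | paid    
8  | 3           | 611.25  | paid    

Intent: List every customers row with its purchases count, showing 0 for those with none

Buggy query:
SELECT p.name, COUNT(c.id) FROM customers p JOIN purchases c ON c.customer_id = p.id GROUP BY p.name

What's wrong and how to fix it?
Bug: An inner join excludes parents with zero children

Fix: Use LEFT JOIN so parents without children still appear (COUNT(c.id) gives 0)

Corrected query:
SELECT p.name, COUNT(c.id) FROM customers p LEFT JOIN purchases c ON c.customer_id = p.id GROUP BY p.name

Result:
name  | COUNT(c.id)
------+------------
Alice | 0          
Bob   | 2          
Eve   | 6          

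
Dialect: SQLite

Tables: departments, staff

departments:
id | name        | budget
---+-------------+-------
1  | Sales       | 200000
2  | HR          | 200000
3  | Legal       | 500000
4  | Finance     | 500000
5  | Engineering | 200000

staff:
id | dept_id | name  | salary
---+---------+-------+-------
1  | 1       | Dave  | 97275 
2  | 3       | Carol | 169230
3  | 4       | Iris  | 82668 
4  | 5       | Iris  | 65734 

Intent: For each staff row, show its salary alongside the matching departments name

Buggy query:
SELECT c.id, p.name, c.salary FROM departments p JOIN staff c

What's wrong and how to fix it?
Bug: JOIN with no ON clause produces a cartesian product; every staff row pairs with every departments row

Fix: Add ON c.dept_id = p.id to the JOIN

Corrected query:
SELECT c.id, p.name, c.salary FROM departments p JOIN staff c ON c.dept_id = p.id

Result:
id | name        | salary
---+-------------+-------
1  | Sales       | 97275 
2  | Legal       | 169230
3  | Finance     | 82668 
4  | Engineering | 65734 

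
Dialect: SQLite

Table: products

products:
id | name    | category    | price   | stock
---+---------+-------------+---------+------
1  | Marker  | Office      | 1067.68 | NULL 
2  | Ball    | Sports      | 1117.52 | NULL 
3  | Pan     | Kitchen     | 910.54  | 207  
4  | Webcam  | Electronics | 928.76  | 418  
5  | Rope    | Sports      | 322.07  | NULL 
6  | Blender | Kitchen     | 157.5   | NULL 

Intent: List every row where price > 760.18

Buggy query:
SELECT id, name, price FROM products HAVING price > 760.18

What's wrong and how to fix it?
Bug: HAVING filters the output of aggregation, but this query has no GROUP BY and no aggregate functions, so SQLite rejects it (HAVING clause on a non-aggregate query); the condition here is per row

Fix: Use WHERE for row-level filtering

Corrected query:
SELECT id, name, price FROM products WHERE price > 760.18

Result:
id | name   | price  
---+--------+--------
1  | Marker | 1067.68
2  | Ball   | 1117.52
3  | Pan    | 910.54 
4  | Webcam | 928.76 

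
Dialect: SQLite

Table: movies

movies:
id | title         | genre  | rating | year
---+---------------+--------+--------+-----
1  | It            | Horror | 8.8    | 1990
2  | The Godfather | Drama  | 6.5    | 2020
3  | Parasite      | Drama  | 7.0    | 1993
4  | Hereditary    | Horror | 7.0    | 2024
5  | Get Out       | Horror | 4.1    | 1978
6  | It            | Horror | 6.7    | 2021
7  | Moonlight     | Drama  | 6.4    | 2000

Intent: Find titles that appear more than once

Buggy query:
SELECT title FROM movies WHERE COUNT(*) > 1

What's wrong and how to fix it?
Bug: WHERE can't reference COUNT(*); aggregates are computed after WHERE

Fix: GROUP BY title, then filter groups with HAVING COUNT(*) > 1

Corrected query:
SELECT title FROM movies GROUP BY title HAVING COUNT(*) > 1

Result:
title
-----
It   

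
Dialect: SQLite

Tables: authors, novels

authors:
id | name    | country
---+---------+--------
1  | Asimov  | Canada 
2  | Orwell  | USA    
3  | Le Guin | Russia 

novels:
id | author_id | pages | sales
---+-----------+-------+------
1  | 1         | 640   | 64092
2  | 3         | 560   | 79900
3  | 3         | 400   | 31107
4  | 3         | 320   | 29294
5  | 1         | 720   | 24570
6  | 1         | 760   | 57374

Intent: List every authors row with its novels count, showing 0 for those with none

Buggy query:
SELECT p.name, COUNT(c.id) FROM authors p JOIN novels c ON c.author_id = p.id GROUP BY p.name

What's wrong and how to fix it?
Bug: INNER JOIN drops authors rows that have no matching novels rows

Fix: Switch to LEFT JOIN to retain unmatched parent rows

Corrected query:
SELECT p.name, COUNT(c.id) FROM authors p LEFT JOIN novels c ON c.author_id = p.id GROUP BY p.name

Result:
name    | COUNT(c.id)
--------+------------
Asimov  | 3          
Le Guin | 3          
Orwell  | 0          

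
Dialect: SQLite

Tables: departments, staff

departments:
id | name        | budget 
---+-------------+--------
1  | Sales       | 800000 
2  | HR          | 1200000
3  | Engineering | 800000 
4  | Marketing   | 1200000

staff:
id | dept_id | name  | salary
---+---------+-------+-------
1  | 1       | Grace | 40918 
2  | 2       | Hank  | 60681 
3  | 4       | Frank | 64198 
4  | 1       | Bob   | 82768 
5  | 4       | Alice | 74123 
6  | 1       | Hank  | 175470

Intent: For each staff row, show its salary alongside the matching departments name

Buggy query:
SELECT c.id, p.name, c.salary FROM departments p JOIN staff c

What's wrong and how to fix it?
Bug: JOIN with no ON clause produces a cartesian product; every staff row pairs with every departments row

Fix: Add ON c.dept_id = p.id to the JOIN

Corrected query:
SELECT c.id, p.name, c.salary FROM departments p JOIN staff c ON c.dept_id = p.id

Result:
id | name      | salary
---+-----------+-------
1  | Sales     | 40918 
2  | HR        | 60681 
3  | Marketing | 64198 
4  | Sales     | 82768 
5  | Marketing | 74123 
6  | Sales     | 175470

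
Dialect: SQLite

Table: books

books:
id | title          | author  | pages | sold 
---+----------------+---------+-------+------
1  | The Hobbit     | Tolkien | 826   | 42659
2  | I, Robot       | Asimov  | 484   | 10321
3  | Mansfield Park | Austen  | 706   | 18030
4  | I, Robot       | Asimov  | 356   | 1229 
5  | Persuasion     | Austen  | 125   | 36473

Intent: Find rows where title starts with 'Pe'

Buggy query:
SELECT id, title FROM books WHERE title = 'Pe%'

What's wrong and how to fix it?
Bug: '=' compares the literal string including the % character; pattern matching needs LIKE

Fix: Use LIKE for wildcard pattern matching

Corrected query:
SELECT id, title FROM books WHERE title LIKE 'Pe%'

Result:
id | title     
---+-----------
5  | Persuasion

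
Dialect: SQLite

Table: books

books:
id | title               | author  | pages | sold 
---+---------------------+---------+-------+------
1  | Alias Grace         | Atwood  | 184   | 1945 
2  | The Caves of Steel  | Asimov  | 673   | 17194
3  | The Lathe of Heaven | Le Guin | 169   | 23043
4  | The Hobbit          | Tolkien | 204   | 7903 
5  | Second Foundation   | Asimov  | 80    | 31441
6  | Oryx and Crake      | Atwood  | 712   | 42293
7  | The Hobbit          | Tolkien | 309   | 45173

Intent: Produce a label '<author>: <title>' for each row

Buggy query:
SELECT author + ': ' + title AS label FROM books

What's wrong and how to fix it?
Bug: SQLite uses || for string concatenation; + coerces text to numbers (yielding 0)

Fix: Replace + with || to concatenate text

Corrected query:
SELECT author || ': ' || title AS label FROM books

Result:
label                       
----------------------------
Atwood: Alias Grace         
Asimov: The Caves of Steel  
Le Guin: The Lathe of Heaven
Tolkien: The Hobbit         
Asimov: Second Foundation   
Atwood: Oryx and Crake      
Tolkien: The Hobbit         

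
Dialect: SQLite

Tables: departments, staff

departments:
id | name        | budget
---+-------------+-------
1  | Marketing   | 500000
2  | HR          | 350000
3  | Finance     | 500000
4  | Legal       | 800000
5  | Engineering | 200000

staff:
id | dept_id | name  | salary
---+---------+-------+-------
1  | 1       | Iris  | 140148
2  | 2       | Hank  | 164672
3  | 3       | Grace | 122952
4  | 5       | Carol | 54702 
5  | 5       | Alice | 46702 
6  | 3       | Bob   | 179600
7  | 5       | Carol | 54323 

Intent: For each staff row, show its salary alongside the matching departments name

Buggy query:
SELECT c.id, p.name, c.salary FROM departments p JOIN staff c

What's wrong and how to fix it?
Bug: Missing join condition: each staff row is matched to all departments rows instead of just its own

Fix: Specify the join condition linking the foreign key to the parent id

Corrected query:
SELECT c.id, p.name, c.salary FROM departments p JOIN staff c ON c.dept_id = p.id

Result:
id | name        | salary
---+-------------+-------
1  | Marketing   | 140148
2  | HR          | 164672
3  | Finance     | 122952
4  | Engineering | 54702 
5  | Engineering | 46702 
6  | Finance     | 179600
7  | Engineering | 54323 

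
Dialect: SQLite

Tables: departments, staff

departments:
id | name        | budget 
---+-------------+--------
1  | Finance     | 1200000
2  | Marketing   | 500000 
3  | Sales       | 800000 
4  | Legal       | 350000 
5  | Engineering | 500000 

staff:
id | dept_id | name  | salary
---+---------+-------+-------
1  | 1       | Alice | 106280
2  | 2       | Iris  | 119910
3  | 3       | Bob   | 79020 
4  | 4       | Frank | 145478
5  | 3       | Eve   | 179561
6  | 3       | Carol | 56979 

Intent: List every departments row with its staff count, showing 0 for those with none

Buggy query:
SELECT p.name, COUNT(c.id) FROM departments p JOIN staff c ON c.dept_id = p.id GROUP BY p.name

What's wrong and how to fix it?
Bug: An inner join excludes parents with zero children

Fix: Switch to LEFT JOIN to retain unmatched parent rows

Corrected query:
SELECT p.name, COUNT(c.id) FROM departments p LEFT JOIN staff c ON c.dept_id = p.id GROUP BY p.name

Result:
name        | COUNT(c.id)
------------+------------
Engineering | 0          
Finance     | 1          
Legal       | 1          
Marketing   | 1          
Sales       | 3          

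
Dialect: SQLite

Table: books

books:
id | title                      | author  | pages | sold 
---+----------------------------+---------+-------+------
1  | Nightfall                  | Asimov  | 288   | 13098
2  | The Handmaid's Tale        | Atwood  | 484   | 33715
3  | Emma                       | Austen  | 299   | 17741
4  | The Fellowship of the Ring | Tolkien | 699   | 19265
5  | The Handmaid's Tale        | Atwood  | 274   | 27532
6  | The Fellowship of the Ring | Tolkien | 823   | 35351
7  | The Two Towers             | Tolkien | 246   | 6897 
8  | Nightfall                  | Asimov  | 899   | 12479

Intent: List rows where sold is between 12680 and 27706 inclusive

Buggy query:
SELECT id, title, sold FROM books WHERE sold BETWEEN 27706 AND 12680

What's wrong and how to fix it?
Bug: The bounds are reversed; BETWEEN a AND b requires a <= b to match anything

Fix: Write BETWEEN 12680 AND 27706

Corrected query:
SELECT id, title, sold FROM books WHERE sold BETWEEN 12680 AND 27706

Result:
id | title                      | sold 
---+----------------------------+------
1  | Nightfall                  | 13098
3  | Emma                       | 17741
4  | The Fellowship of the Ring | 19265
5  | The Handmaid's Tale        | 27532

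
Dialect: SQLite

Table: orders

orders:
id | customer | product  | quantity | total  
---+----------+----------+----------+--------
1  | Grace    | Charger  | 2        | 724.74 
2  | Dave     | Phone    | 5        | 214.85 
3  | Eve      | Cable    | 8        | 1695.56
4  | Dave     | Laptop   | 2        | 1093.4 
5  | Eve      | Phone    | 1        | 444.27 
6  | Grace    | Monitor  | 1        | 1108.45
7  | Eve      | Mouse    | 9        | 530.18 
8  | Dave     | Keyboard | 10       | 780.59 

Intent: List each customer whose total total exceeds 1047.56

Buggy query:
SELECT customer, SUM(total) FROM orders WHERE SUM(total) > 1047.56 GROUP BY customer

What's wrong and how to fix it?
Bug: WHERE runs before GROUP BY, so aggregates aren't available there

Fix: Use HAVING (which filters groups after aggregation) instead of WHERE

Corrected query:
SELECT customer, SUM(total) FROM orders GROUP BY customer HAVING SUM(total) > 1047.56

Result:
customer | SUM(total)
---------+-----------
Dave     | 2088.84   
Eve      | 2670.01   
Grace    | 1833.19   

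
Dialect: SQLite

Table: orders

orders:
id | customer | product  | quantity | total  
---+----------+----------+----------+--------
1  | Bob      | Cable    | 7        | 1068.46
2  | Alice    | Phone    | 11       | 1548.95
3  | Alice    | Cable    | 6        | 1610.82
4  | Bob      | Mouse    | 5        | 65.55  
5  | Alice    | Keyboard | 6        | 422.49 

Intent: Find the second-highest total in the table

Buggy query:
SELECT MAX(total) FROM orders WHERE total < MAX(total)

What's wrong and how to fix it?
Bug: The inner MAX is an aggregate inside WHERE, which is not allowed

Fix: Put the inner MAX in a scalar subquery

Corrected query:
SELECT MAX(total) FROM orders WHERE total < (SELECT MAX(total) FROM orders)

Result:
MAX(total)
----------
1548.95   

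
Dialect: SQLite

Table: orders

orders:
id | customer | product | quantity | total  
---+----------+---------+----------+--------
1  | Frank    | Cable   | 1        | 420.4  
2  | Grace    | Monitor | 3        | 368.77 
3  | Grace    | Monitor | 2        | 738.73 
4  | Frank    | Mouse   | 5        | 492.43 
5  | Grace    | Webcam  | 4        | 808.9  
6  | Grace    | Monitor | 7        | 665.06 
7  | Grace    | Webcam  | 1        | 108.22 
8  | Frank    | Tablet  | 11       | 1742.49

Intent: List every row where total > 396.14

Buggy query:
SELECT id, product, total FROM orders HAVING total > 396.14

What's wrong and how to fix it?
Bug: This is a non-aggregate query (no GROUP BY, no aggregates), so in SQLite the HAVING clause is invalid here; a row-level condition belongs in WHERE

Fix: Replace HAVING with WHERE since the condition applies to individual rows

Corrected query:
SELECT id, product, total FROM orders WHERE total > 396.14

Result:
id | product | total  
---+---------+--------
1  | Cable   | 420.4  
3  | Monitor | 738.73 
4  | Mouse   | 492.43 
5  | Webcam  | 808.9  
6  | Monitor | 665.06 
8  | Tablet  | 1742.49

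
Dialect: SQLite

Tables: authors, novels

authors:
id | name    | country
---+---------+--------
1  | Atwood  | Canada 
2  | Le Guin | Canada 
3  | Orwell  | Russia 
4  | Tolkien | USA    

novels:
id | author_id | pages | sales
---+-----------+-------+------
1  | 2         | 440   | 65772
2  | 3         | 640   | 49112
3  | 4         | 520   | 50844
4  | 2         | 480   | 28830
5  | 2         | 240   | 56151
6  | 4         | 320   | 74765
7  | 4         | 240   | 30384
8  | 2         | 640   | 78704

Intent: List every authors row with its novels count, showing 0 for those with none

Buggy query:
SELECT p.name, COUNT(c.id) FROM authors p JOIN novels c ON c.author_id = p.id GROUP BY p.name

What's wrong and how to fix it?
Bug: INNER JOIN drops authors rows that have no matching novels rows

Fix: Use LEFT JOIN so parents without children still appear (COUNT(c.id) gives 0)

Corrected query:
SELECT p.name, COUNT(c.id) FROM authors p LEFT JOIN novels c ON c.author_id = p.id GROUP BY p.name

Result:
name    | COUNT(c.id)
--------+------------
Atwood  | 0          
Le Guin | 4          
Orwell  | 1          
Tolkien | 3          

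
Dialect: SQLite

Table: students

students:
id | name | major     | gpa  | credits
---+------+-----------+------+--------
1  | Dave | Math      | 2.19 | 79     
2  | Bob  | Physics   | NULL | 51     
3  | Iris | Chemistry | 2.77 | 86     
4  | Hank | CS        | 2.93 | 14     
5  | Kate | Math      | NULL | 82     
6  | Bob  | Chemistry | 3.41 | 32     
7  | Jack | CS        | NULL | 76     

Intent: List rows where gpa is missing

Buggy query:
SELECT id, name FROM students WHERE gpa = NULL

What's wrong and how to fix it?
Bug: '= NULL' is always unknown in SQL three-valued logic, so no rows match

Fix: Use IS NULL to test for NULL

Corrected query:
SELECT id, name FROM students WHERE gpa IS NULL

Result:
id | name
---+-----
2  | Bob 
5  | Kate
7  | Jack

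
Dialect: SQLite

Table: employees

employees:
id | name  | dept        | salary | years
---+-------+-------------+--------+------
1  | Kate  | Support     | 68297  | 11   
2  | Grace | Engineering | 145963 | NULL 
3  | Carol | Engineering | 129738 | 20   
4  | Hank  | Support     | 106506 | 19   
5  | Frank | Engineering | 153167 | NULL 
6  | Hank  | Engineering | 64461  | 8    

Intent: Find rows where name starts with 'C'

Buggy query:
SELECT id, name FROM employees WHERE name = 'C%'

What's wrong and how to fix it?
Bug: '=' compares the literal string including the % character; pattern matching needs LIKE

Fix: Use LIKE for wildcard pattern matching

Corrected query:
SELECT id, name FROM employees WHERE name LIKE 'C%'

Result:
id | name 
---+------
3  | Carol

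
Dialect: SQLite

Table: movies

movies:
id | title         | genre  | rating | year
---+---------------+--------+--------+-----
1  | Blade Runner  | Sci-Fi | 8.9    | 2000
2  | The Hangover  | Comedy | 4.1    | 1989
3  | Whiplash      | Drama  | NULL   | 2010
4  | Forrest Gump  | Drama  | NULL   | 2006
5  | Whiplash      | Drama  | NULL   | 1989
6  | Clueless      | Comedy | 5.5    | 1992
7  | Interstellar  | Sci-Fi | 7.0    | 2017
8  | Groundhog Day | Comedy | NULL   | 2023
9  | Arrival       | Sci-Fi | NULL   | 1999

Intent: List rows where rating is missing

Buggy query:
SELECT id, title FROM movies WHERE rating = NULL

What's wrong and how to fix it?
Bug: Comparing to NULL with '=' never matches; NULL = NULL is unknown, not true

Fix: Use IS NULL to test for NULL

Corrected query:
SELECT id, title FROM movies WHERE rating IS NULL

Result:
id | title        
---+--------------
3  | Whiplash     
4  | Forrest Gump 
5  | Whiplash     
8  | Groundhog Day
9  | Arrival      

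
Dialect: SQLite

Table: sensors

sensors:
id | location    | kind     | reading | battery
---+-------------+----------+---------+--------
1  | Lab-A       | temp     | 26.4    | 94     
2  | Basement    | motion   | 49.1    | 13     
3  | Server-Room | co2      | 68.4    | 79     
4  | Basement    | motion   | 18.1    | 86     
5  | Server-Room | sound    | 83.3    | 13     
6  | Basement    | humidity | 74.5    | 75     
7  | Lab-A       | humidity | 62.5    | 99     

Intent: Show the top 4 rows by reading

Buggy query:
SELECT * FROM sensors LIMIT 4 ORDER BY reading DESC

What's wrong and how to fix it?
Bug: ORDER BY cannot follow LIMIT; LIMIT is the final clause

Fix: Swap the clauses: ORDER BY first, then LIMIT

Corrected query:
SELECT * FROM sensors ORDER BY reading DESC LIMIT 4

Result:
id | location    | kind     | reading | battery
---+-------------+----------+---------+--------
5  | Server-Room | sound    | 83.3    | 13     
6  | Basement    | humidity | 74.5    | 75     
3  | Server-Room | co2      | 68.4    | 79     
7  | Lab-A       | humidity | 62.5    | 99     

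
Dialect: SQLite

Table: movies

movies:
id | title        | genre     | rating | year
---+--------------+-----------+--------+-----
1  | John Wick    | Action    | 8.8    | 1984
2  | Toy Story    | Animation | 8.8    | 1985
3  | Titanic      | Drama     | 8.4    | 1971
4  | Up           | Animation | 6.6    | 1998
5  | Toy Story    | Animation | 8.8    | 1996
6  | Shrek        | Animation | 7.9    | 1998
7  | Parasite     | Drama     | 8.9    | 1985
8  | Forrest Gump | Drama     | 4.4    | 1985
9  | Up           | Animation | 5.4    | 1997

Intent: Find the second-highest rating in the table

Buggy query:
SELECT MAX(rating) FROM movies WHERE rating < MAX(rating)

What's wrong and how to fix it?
Bug: The inner MAX is an aggregate inside WHERE, which is not allowed

Fix: Compute the overall MAX in a subquery, then take MAX of rows below it

Corrected query:
SELECT MAX(rating) FROM movies WHERE rating < (SELECT MAX(rating) FROM movies)

Result:
MAX(rating)
-----------
8.8        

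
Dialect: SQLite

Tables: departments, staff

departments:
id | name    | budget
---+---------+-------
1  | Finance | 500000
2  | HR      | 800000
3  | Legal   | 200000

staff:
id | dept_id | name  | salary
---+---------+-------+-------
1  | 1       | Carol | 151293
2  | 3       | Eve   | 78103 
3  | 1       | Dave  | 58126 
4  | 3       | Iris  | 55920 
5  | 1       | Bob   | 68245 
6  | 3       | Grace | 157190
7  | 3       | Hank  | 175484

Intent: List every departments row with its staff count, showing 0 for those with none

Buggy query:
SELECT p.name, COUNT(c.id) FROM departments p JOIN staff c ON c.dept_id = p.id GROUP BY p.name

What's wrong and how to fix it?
Bug: INNER JOIN drops departments rows that have no matching staff rows

Fix: Switch to LEFT JOIN to retain unmatched parent rows

Corrected query:
SELECT p.name, COUNT(c.id) FROM departments p LEFT JOIN staff c ON c.dept_id = p.id GROUP BY p.name

Result:
name    | COUNT(c.id)
--------+------------
Finance | 3          
HR      | 0          
Legal   | 4          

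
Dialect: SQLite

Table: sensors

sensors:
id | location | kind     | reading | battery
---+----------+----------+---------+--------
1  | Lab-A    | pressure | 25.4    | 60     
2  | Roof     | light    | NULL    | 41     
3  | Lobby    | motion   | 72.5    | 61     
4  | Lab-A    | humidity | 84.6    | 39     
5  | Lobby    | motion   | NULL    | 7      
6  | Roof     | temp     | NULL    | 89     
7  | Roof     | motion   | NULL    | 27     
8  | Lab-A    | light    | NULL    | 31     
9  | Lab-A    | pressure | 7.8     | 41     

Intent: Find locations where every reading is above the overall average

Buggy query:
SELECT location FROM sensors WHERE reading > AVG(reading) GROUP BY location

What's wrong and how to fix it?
Bug: AVG() is an aggregate; it can't sit directly in WHERE

Fix: Use a subquery for AVG and a HAVING MIN(...) filter so the condition holds for every row in the group

Corrected query:
SELECT location FROM sensors GROUP BY location HAVING MIN(reading) > (SELECT AVG(reading) FROM sensors)

Result:
location
--------
Lobby   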